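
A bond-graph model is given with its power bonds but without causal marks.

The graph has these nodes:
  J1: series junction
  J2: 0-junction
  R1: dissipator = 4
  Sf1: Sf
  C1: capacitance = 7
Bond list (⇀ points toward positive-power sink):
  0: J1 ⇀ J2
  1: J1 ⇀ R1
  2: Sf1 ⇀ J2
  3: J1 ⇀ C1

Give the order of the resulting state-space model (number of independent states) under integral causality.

bond 2 stroke at Sf1  (Sf1: flow source, stroke at near end)
bond 0 stroke at J2  (J2 needs exactly one e-in)
bond 1 stroke at J1  (1-jn J1 has f-setter on 0)
bond 3 stroke at J1  (J1: bond 0 brought flow, rest push out)

1  (C1 all integral)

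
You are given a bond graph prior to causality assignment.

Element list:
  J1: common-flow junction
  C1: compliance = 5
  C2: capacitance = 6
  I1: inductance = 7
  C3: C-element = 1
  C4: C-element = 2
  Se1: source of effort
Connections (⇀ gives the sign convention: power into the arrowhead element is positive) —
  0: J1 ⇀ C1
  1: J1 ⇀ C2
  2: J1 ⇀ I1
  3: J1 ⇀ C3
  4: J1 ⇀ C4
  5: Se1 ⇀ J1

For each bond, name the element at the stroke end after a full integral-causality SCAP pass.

bond 0 stroke at J1
bond 1 stroke at J1
bond 2 stroke at I1
bond 3 stroke at J1
bond 4 stroke at J1
bond 5 stroke at J1

#5 →J1  (Se1: effort source, stroke at far end)
#0 →J1  (C1 outputs effort q/C1)
#1 →J1  (prefer integral on C2)
#2 →I1  (I1 integral (f out))
#3 →J1  (1-jn J1 has f-setter on 2)
#4 →J1  (J1 flow already set via bond 2)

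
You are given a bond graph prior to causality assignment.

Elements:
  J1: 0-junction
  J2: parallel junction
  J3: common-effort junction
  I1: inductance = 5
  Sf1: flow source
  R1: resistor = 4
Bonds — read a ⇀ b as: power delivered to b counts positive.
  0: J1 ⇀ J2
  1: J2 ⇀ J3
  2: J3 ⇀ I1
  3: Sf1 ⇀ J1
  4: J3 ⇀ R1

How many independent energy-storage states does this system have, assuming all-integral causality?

1  (I1 all integral)

bond 3 stroke→Sf1  (Sf1 fixes flow; stroke at Sf1)
bond 0 stroke→J1  (J1: last free bond brings effort in)
bond 1 stroke→J2  (J2 needs exactly one e-in)
bond 2 stroke→I1  (I1 integral (f out))
bond 4 stroke→J3  (closing 0-jn rule on J3)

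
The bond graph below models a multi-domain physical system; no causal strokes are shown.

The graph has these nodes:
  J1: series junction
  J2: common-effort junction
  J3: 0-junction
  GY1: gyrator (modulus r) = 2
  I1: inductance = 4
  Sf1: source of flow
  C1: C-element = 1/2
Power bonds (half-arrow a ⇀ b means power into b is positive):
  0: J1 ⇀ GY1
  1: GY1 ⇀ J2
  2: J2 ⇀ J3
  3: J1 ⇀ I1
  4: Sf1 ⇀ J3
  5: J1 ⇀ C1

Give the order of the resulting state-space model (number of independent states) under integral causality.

β4 stroke→Sf1  (Sf1 fixes flow; stroke at Sf1)
β2 stroke→J3  (closing 0-jn rule on J3)
β1 stroke→J2  (J2 needs exactly one e-in)
β0 stroke→J1  (GY GY1: same side as bond 1)
β3 stroke→I1  (I1: I, integral causality)
β5 stroke→J1  (1-jn J1 has f-setter on 3)

2  (C1, I1 all integral)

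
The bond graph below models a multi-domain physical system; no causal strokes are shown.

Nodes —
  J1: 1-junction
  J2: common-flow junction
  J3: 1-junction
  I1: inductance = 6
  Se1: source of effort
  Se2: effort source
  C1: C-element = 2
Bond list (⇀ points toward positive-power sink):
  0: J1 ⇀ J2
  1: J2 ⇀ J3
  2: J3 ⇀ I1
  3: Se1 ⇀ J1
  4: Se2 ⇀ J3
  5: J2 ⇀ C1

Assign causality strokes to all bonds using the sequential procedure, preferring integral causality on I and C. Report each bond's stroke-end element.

b3 stroke at J1  (source Se1 imposes e)
b4 stroke at J3  (Se2 (Se) sets effort on bond)
b0 stroke at J2  (J1: last free bond brings flow in)
b2 stroke at I1  (I1 integral (f out))
b1 stroke at J3  (common-f at J3 fixed by 2)
b5 stroke at J2  (J2: bond 1 brought flow, rest push out)

β0 stroke at J2
β1 stroke at J3
β2 stroke at I1
β3 stroke at J1
β4 stroke at J3
β5 stroke at J2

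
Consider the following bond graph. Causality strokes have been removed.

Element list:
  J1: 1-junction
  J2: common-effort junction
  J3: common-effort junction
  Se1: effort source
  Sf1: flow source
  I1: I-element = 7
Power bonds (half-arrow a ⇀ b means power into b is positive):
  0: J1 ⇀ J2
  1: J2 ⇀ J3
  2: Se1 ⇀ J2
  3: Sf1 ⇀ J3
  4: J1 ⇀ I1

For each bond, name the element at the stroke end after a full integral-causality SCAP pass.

bond 0 stroke at J1
bond 1 stroke at J3
bond 2 stroke at J2
bond 3 stroke at Sf1
bond 4 stroke at I1

β2 |J2  (Se1: effort source, stroke at far end)
β3 |Sf1  (Sf1: flow source, stroke at near end)
β0 |J1  (J2: bond 2 brought effort, rest push out)
β1 |J3  (common-e at J2 fixed by 2)
β4 |I1  (J1: last free bond brings flow in)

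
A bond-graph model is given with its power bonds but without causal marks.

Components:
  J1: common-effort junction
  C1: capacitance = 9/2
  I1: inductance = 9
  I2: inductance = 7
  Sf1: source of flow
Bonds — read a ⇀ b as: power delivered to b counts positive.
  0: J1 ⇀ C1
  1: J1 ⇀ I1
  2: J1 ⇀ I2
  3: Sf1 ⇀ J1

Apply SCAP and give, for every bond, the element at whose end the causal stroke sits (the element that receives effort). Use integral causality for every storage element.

#3 stroke at Sf1  (source Sf1 imposes f)
#0 stroke at J1  (C1 integral (e out))
#1 stroke at I1  (J1 effort already set via bond 0)
#2 stroke at I2  (0-jn J1 has e-setter on 0)

#0 →J1
#1 →I1
#2 →I2
#3 →Sf1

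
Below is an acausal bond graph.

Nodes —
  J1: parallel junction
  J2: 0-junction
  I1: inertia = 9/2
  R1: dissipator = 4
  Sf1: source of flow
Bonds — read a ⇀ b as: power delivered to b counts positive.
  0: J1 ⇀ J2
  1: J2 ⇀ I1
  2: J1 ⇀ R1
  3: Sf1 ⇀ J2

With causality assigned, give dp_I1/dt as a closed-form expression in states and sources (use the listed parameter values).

b3 stroke at Sf1  (Sf1: flow source, stroke at near end)
b1 stroke at I1  (prefer integral on I1)
b0 stroke at J2  (closing 0-jn rule on J2)
b2 stroke at J1  (only one effort-in slot at J1)

dp_I1/dt = 4*F_Sf1 - 8*p_I1/9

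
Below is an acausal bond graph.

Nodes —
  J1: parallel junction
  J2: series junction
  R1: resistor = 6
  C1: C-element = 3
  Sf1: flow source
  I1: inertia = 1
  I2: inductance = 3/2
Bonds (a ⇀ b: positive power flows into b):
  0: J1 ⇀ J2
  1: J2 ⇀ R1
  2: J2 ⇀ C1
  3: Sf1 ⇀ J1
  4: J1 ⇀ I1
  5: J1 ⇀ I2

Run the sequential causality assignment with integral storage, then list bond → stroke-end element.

bond 3 stroke at Sf1  (source Sf1 imposes f)
bond 2 stroke at J2  (prefer integral on C1)
bond 4 stroke at I1  (I1: I, integral causality)
bond 5 stroke at I2  (I2 outputs flow p/I2)
bond 0 stroke at J1  (J1 needs exactly one e-in)
bond 1 stroke at J2  (common-f at J2 fixed by 0)

b0 →J1
b1 →J2
b2 →J2
b3 →Sf1
b4 →I1
b5 →I2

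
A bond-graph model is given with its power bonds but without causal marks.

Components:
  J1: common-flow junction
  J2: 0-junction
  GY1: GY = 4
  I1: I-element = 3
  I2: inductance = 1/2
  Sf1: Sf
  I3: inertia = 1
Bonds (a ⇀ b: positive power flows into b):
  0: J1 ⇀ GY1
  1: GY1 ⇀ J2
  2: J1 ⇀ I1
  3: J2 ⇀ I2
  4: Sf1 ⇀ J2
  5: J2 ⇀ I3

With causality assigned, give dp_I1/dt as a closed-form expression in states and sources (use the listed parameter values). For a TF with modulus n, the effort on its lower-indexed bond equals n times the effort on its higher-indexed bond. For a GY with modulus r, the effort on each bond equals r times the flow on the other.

dp_I1/dt = 4*F_Sf1 - 8*p_I2 - 4*p_I3

b4 |Sf1  (Sf1 fixes flow; stroke at Sf1)
b2 |I1  (I1 outputs flow p/I1)
b0 |J1  (1-jn J1 has f-setter on 2)
b1 |J2  (GY GY1: same side as bond 0)
b3 |I2  (0-jn J2 has e-setter on 1)
b5 |I3  (0-jn J2 has e-setter on 1)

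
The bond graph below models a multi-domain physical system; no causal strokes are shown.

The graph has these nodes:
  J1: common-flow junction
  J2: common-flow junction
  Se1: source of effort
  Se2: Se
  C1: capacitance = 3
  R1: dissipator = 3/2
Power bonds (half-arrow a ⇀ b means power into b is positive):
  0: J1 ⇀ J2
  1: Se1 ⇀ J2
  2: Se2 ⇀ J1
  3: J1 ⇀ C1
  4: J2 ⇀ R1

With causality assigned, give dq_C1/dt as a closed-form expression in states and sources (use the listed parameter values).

dq_C1/dt = 2*E_Se1/3 + 2*E_Se2/3 - 2*q_C1/9

β1 stroke at J2  (Se1 fixes effort; stroke away)
β2 stroke at J1  (Se2: effort source, stroke at far end)
β3 stroke at J1  (C1 integral (e out))
β0 stroke at J2  (only one flow-in slot at J1)
β4 stroke at R1  (closing 1-jn rule on J2)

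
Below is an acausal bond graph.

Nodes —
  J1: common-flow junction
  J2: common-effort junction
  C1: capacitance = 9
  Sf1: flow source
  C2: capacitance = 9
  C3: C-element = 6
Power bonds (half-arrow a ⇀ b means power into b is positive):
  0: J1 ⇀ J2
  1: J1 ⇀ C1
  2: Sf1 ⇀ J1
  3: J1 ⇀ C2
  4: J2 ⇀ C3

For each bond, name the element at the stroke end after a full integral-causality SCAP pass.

b0 |J1
b1 |J1
b2 |Sf1
b3 |J1
b4 |J2

#2 →Sf1  (Sf1 fixes flow; stroke at Sf1)
#0 →J1  (J1: bond 2 brought flow, rest push out)
#1 →J1  (J1: bond 2 brought flow, rest push out)
#3 →J1  (J1 flow already set via bond 2)
#4 →J2  (J2: last free bond brings effort in)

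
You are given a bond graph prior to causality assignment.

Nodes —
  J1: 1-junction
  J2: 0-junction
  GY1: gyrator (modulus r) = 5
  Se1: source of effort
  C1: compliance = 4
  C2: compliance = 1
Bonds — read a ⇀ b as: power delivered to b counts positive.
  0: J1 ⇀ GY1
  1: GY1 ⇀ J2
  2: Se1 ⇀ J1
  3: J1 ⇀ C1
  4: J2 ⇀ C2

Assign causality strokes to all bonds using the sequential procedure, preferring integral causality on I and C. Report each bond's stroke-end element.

#0 stroke at GY1
#1 stroke at GY1
#2 stroke at J1
#3 stroke at J1
#4 stroke at J2

β2 |J1  (Se1 (Se) sets effort on bond)
β3 |J1  (prefer integral on C1)
β0 |GY1  (J1: last free bond brings flow in)
β1 |GY1  (through GY1, causality inverts; strokes same side of GY1)
β4 |J2  (J2: last free bond brings effort in)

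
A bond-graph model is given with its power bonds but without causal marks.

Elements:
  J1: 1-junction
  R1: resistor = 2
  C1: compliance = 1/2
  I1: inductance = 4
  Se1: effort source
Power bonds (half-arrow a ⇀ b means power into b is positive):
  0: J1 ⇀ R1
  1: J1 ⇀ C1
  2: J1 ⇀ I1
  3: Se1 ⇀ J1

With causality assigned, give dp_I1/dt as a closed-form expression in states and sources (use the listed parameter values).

dp_I1/dt = E_Se1 - p_I1/2 - 2*q_C1

bond 3 |J1  (Se1 fixes effort; stroke away)
bond 1 |J1  (C1: C, integral causality)
bond 2 |I1  (I1: I, integral causality)
bond 0 |J1  (J1: bond 2 brought flow, rest push out)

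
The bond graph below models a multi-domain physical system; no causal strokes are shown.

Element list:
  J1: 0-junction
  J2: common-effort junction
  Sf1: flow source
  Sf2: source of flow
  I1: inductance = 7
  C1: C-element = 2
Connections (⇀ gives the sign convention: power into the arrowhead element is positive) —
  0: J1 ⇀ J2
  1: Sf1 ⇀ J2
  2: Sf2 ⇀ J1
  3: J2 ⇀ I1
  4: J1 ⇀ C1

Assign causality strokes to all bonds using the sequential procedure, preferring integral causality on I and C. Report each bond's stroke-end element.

bond 0 stroke at J2
bond 1 stroke at Sf1
bond 2 stroke at Sf2
bond 3 stroke at I1
bond 4 stroke at J1

bond 1 |Sf1  (source Sf1 imposes f)
bond 2 |Sf2  (source Sf2 imposes f)
bond 3 |I1  (I1: I, integral causality)
bond 0 |J2  (J2 needs exactly one e-in)
bond 4 |J1  (J1: last free bond brings effort in)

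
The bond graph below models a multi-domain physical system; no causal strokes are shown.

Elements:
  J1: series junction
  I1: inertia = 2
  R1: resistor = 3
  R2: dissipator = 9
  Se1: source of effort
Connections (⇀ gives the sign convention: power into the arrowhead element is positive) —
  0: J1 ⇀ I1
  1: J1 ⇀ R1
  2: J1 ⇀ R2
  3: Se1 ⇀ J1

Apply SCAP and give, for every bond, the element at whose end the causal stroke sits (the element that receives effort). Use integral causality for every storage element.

b0 |I1
b1 |J1
b2 |J1
b3 |J1

#3 stroke→J1  (Se1: effort source, stroke at far end)
#0 stroke→I1  (I1 outputs flow p/I1)
#1 stroke→J1  (J1: bond 0 brought flow, rest push out)
#2 stroke→J1  (J1: bond 0 brought flow, rest push out)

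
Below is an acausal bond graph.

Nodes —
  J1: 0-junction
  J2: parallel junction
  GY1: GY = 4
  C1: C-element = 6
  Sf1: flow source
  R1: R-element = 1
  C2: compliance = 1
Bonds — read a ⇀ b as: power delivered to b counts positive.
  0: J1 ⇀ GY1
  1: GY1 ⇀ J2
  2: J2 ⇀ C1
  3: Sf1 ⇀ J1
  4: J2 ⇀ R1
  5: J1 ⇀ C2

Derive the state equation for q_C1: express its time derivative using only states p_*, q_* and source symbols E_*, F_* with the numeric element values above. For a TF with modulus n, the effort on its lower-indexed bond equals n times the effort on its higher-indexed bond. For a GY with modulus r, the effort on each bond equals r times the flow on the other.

dq_C1/dt = -q_C1/6 + q_C2/4

bond 3 stroke→Sf1  (Sf1: flow source, stroke at near end)
bond 2 stroke→J2  (C1 outputs effort q/C1)
bond 1 stroke→GY1  (J2: bond 2 brought effort, rest push out)
bond 4 stroke→R1  (0-jn J2 has e-setter on 2)
bond 0 stroke→GY1  (GY1 both-in/both-out from 1)
bond 5 stroke→J1  (closing 0-jn rule on J1)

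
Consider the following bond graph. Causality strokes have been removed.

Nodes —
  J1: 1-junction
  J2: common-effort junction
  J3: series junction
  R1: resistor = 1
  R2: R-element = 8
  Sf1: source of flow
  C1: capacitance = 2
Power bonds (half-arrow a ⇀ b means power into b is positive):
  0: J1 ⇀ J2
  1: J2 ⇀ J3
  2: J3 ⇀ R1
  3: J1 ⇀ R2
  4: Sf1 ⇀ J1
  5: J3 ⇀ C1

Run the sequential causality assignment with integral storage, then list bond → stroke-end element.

β4 →Sf1  (Sf1 (Sf) sets flow on bond)
β0 →J1  (1-jn J1 has f-setter on 4)
β3 →J1  (1-jn J1 has f-setter on 4)
β1 →J2  (only one effort-in slot at J2)
β2 →J3  (J3 flow already set via bond 1)
β5 →J3  (J3 flow already set via bond 1)

b0 →J1
b1 →J2
b2 →J3
b3 →J1
b4 →Sf1
b5 →J3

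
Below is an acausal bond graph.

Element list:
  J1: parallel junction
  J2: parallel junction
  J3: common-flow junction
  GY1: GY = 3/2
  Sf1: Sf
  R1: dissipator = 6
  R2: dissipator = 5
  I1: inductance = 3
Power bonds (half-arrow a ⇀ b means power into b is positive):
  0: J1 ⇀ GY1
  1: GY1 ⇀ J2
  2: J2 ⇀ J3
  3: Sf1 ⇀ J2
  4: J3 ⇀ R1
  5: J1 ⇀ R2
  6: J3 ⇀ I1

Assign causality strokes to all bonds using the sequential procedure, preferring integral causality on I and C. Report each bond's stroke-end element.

#3 stroke at Sf1  (Sf1 (Sf) sets flow on bond)
#6 stroke at I1  (I1 integral (f out))
#2 stroke at J3  (J3 flow already set via bond 6)
#4 stroke at J3  (1-jn J3 has f-setter on 6)
#1 stroke at J2  (closing 0-jn rule on J2)
#0 stroke at J1  (GY GY1: same side as bond 1)
#5 stroke at R2  (0-jn J1 has e-setter on 0)

bond 0 stroke→J1
bond 1 stroke→J2
bond 2 stroke→J3
bond 3 stroke→Sf1
bond 4 stroke→J3
bond 5 stroke→R2
bond 6 stroke→I1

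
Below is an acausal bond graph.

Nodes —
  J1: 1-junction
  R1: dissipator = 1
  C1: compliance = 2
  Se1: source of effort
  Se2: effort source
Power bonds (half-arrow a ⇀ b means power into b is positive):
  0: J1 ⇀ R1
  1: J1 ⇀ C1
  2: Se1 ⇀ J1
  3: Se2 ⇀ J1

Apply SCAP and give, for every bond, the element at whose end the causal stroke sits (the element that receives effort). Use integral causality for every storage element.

β2 →J1  (Se1: effort source, stroke at far end)
β3 →J1  (Se2 (Se) sets effort on bond)
β1 →J1  (C1 outputs effort q/C1)
β0 →R1  (J1 needs exactly one f-in)

bond 0 →R1
bond 1 →J1
bond 2 →J1
bond 3 →J1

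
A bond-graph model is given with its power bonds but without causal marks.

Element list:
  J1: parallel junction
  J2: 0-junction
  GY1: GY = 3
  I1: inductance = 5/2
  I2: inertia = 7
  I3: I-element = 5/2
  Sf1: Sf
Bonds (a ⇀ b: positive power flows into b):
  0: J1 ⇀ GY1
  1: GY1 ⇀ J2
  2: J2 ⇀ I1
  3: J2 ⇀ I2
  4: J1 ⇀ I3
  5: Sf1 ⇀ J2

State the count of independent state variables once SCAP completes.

3  (I1, I2, I3 all integral)

β5 |Sf1  (Sf1 (Sf) sets flow on bond)
β2 |I1  (I1 outputs flow p/I1)
β3 |I2  (I2 outputs flow p/I2)
β1 |J2  (J2 needs exactly one e-in)
β0 |J1  (through GY1, causality inverts; strokes same side of GY1)
β4 |I3  (0-jn J1 has e-setter on 0)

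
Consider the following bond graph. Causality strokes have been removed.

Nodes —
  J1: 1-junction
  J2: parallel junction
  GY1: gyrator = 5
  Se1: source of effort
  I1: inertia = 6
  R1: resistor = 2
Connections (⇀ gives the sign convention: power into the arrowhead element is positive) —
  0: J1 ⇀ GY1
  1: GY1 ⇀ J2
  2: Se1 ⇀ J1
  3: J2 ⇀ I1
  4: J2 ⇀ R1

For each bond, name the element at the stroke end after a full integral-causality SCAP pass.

β0 stroke at GY1
β1 stroke at GY1
β2 stroke at J1
β3 stroke at I1
β4 stroke at J2

b2 stroke at J1  (source Se1 imposes e)
b0 stroke at GY1  (J1: last free bond brings flow in)
b1 stroke at GY1  (GY1: gyrator matches bond 0)
b3 stroke at I1  (I1: I, integral causality)
b4 stroke at J2  (only one effort-in slot at J2)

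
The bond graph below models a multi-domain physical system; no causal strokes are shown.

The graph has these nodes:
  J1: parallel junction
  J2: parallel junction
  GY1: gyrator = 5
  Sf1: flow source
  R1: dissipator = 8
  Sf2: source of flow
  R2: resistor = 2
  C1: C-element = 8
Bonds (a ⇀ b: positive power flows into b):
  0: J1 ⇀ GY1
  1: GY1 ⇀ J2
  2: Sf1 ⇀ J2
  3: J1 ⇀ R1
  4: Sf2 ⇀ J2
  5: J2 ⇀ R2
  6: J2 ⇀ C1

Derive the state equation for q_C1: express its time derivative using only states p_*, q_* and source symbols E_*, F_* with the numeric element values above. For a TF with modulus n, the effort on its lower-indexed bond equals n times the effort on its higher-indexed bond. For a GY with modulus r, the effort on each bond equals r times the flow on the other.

β2 stroke at Sf1  (Sf1: flow source, stroke at near end)
β4 stroke at Sf2  (source Sf2 imposes f)
β6 stroke at J2  (C1 integral (e out))
β1 stroke at GY1  (J2 effort already set via bond 6)
β5 stroke at R2  (J2 effort already set via bond 6)
β0 stroke at GY1  (GY GY1: same side as bond 1)
β3 stroke at J1  (only one effort-in slot at J1)

dq_C1/dt = F_Sf1 + F_Sf2 - 41*q_C1/400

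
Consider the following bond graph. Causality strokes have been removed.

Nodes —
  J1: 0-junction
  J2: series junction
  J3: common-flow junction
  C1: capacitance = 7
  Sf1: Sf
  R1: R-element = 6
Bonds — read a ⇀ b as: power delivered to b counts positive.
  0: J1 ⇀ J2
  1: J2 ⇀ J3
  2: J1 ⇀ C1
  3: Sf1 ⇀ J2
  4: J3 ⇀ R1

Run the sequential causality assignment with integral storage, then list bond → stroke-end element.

β3 →Sf1  (source Sf1 imposes f)
β0 →J2  (J2 flow already set via bond 3)
β1 →J2  (J2: bond 3 brought flow, rest push out)
β4 →J3  (J3: bond 1 brought flow, rest push out)
β2 →J1  (J1: last free bond brings effort in)

β0 →J2
β1 →J2
β2 →J1
β3 →Sf1
β4 →J3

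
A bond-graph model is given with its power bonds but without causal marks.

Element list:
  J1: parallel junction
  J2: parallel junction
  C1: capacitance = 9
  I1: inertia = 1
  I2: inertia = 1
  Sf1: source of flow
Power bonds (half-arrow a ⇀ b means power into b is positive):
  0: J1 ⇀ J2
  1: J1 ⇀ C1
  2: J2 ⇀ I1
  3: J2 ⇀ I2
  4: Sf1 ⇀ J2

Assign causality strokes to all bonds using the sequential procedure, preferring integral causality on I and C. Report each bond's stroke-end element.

bond 0 →J2
bond 1 →J1
bond 2 →I1
bond 3 →I2
bond 4 →Sf1

bond 4 stroke→Sf1  (Sf1: flow source, stroke at near end)
bond 1 stroke→J1  (C1 outputs effort q/C1)
bond 0 stroke→J2  (common-e at J1 fixed by 1)
bond 2 stroke→I1  (J2 effort already set via bond 0)
bond 3 stroke→I2  (J2 effort already set via bond 0)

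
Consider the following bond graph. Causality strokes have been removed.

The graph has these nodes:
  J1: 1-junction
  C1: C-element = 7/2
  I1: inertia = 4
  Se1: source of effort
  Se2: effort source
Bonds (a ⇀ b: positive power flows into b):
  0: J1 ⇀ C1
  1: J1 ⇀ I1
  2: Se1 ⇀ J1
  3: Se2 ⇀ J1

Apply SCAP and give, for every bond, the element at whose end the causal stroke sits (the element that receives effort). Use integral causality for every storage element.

b0 →J1
b1 →I1
b2 →J1
b3 →J1

β2 |J1  (Se1: effort source, stroke at far end)
β3 |J1  (Se2: effort source, stroke at far end)
β0 |J1  (C1: C, integral causality)
β1 |I1  (closing 1-jn rule on J1)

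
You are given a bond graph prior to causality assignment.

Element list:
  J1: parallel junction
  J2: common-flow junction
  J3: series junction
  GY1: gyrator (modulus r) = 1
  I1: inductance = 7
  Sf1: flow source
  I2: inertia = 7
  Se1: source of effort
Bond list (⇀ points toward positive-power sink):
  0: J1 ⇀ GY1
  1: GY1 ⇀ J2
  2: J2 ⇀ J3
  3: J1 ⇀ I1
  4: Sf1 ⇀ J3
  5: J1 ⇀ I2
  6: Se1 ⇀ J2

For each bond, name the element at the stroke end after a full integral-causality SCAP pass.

#4 stroke at Sf1  (Sf1 fixes flow; stroke at Sf1)
#6 stroke at J2  (Se1 fixes effort; stroke away)
#2 stroke at J3  (1-jn J3 has f-setter on 4)
#1 stroke at J2  (1-jn J2 has f-setter on 2)
#0 stroke at J1  (GY1: gyrator matches bond 1)
#3 stroke at I1  (common-e at J1 fixed by 0)
#5 stroke at I2  (J1 effort already set via bond 0)

b0 stroke→J1
b1 stroke→J2
b2 stroke→J3
b3 stroke→I1
b4 stroke→Sf1
b5 stroke→I2
b6 stroke→J2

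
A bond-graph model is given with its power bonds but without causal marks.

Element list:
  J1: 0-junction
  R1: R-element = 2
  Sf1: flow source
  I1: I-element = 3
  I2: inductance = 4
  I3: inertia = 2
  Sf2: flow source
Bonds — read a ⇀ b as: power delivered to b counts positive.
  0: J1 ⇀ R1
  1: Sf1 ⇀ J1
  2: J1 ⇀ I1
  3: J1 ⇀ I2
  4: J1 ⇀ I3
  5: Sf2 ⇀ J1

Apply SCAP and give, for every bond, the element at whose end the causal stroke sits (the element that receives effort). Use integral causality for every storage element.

β1 |Sf1  (Sf1: flow source, stroke at near end)
β5 |Sf2  (source Sf2 imposes f)
β2 |I1  (I1 outputs flow p/I1)
β3 |I2  (I2 integral (f out))
β4 |I3  (I3 integral (f out))
β0 |J1  (closing 0-jn rule on J1)

bond 0 stroke at J1
bond 1 stroke at Sf1
bond 2 stroke at I1
bond 3 stroke at I2
bond 4 stroke at I3
bond 5 stroke at Sf2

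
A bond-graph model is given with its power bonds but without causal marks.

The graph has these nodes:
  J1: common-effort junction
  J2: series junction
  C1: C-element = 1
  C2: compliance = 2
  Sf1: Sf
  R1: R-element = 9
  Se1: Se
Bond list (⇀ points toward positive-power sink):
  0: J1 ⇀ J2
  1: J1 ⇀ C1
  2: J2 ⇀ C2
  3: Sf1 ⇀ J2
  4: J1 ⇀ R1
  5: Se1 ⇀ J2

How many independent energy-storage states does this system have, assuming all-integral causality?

bond 3 |Sf1  (Sf1 fixes flow; stroke at Sf1)
bond 5 |J2  (Se1 (Se) sets effort on bond)
bond 0 |J2  (1-jn J2 has f-setter on 3)
bond 2 |J2  (J2: bond 3 brought flow, rest push out)
bond 1 |J1  (C1: C, integral causality)
bond 4 |R1  (0-jn J1 has e-setter on 1)

2  (C1, C2 all integral)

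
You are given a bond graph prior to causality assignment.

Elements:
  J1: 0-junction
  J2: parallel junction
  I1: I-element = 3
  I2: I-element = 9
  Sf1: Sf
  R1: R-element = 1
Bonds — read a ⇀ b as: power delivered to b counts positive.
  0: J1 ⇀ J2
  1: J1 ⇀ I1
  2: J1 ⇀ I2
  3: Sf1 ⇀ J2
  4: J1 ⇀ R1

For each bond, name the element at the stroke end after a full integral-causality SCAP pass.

β3 →Sf1  (Sf1: flow source, stroke at near end)
β0 →J2  (J2: last free bond brings effort in)
β1 →I1  (I1: I, integral causality)
β2 →I2  (I2: I, integral causality)
β4 →J1  (only one effort-in slot at J1)

β0 stroke→J2
β1 stroke→I1
β2 stroke→I2
β3 stroke→Sf1
β4 stroke→J1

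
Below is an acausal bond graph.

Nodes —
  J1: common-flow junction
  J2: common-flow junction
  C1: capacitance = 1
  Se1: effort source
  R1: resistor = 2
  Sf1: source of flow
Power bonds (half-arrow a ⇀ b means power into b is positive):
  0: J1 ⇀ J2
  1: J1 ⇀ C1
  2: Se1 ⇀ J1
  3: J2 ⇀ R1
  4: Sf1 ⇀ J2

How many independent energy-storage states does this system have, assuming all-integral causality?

β2 stroke at J1  (Se1 fixes effort; stroke away)
β4 stroke at Sf1  (Sf1 (Sf) sets flow on bond)
β0 stroke at J2  (J2 flow already set via bond 4)
β3 stroke at J2  (J2 flow already set via bond 4)
β1 stroke at J1  (1-jn J1 has f-setter on 0)

1  (C1 all integral)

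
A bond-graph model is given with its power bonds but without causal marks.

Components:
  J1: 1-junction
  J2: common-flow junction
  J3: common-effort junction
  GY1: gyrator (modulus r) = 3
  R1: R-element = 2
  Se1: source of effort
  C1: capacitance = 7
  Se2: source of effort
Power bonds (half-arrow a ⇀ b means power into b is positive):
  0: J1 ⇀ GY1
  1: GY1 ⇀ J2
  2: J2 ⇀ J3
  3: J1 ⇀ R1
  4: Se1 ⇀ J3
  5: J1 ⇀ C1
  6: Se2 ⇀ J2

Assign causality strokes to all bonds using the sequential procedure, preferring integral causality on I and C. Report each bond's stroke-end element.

β4 →J3  (Se1: effort source, stroke at far end)
β6 →J2  (Se2: effort source, stroke at far end)
β2 →J2  (J3 effort already set via bond 4)
β1 →GY1  (closing 1-jn rule on J2)
β0 →GY1  (GY1 both-in/both-out from 1)
β3 →J1  (1-jn J1 has f-setter on 0)
β5 →J1  (J1 flow already set via bond 0)

β0 →GY1
β1 →GY1
β2 →J2
β3 →J1
β4 →J3
β5 →J1
β6 →J2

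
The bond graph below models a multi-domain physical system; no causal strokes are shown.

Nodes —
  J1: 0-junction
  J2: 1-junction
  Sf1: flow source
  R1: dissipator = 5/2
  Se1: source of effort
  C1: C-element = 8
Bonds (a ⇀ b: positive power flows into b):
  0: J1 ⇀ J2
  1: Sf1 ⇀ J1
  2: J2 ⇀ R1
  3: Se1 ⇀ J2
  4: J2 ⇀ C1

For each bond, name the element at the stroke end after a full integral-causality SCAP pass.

bond 0 →J1
bond 1 →Sf1
bond 2 →J2
bond 3 →J2
bond 4 →J2

b1 stroke at Sf1  (Sf1: flow source, stroke at near end)
b3 stroke at J2  (Se1 (Se) sets effort on bond)
b0 stroke at J1  (closing 0-jn rule on J1)
b2 stroke at J2  (J2: bond 0 brought flow, rest push out)
b4 stroke at J2  (J2 flow already set via bond 0)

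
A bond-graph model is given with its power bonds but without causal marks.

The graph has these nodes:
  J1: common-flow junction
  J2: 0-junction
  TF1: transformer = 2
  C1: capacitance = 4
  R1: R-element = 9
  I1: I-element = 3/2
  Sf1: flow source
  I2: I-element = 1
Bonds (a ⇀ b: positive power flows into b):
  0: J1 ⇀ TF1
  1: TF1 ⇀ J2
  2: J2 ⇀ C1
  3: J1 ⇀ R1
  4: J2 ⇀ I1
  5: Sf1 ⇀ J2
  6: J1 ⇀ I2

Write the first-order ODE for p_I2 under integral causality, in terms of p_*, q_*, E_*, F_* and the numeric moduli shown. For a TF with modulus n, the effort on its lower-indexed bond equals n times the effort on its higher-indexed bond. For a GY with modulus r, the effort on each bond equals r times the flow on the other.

#5 |Sf1  (source Sf1 imposes f)
#2 |J2  (prefer integral on C1)
#1 |TF1  (0-jn J2 has e-setter on 2)
#4 |I1  (J2 effort already set via bond 2)
#0 |J1  (TF1: transformer flips bond 1)
#6 |I2  (I2 outputs flow p/I2)
#3 |J1  (common-f at J1 fixed by 6)

dp_I2/dt = -9*p_I2 - q_C1/2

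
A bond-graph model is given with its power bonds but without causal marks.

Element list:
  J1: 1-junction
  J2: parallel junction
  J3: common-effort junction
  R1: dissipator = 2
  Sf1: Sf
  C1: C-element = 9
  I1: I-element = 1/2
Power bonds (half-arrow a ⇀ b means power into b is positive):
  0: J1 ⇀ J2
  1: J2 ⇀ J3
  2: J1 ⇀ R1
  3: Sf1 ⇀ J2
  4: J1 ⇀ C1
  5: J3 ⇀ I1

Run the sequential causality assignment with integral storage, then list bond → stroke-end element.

#3 |Sf1  (Sf1: flow source, stroke at near end)
#4 |J1  (prefer integral on C1)
#5 |I1  (I1: I, integral causality)
#1 |J3  (closing 0-jn rule on J3)
#0 |J2  (J2: last free bond brings effort in)
#2 |J1  (J1: bond 0 brought flow, rest push out)

bond 0 |J2
bond 1 |J3
bond 2 |J1
bond 3 |Sf1
bond 4 |J1
bond 5 |I1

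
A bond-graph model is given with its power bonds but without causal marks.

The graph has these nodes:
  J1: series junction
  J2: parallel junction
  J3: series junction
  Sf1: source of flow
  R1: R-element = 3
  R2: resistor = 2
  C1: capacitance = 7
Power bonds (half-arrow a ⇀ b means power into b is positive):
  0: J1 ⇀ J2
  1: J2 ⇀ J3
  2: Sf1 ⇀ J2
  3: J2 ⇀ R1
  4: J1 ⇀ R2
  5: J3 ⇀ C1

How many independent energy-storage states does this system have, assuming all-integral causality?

1  (C1 all integral)

b2 |Sf1  (Sf1: flow source, stroke at near end)
b5 |J3  (C1: C, integral causality)
b1 |J2  (only one flow-in slot at J3)
b0 |J1  (J2 effort already set via bond 1)
b3 |R1  (J2 effort already set via bond 1)
b4 |R2  (only one flow-in slot at J1)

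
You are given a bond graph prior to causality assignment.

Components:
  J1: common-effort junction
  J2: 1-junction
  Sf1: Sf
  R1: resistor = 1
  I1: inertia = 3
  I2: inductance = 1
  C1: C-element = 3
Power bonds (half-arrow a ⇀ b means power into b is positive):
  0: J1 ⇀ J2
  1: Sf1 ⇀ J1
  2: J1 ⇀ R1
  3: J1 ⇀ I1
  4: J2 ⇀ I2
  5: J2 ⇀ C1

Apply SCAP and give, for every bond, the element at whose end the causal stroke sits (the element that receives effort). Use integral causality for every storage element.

#1 →Sf1  (Sf1 (Sf) sets flow on bond)
#3 →I1  (I1 outputs flow p/I1)
#4 →I2  (I2 integral (f out))
#0 →J2  (J2 flow already set via bond 4)
#5 →J2  (common-f at J2 fixed by 4)
#2 →J1  (J1: last free bond brings effort in)

b0 |J2
b1 |Sf1
b2 |J1
b3 |I1
b4 |I2
b5 |J2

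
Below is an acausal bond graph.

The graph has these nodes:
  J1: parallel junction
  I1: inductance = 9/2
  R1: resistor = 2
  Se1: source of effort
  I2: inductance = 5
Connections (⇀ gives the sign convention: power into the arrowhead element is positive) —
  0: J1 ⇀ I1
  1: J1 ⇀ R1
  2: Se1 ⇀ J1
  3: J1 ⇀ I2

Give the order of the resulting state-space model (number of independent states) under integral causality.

2  (I1, I2 all integral)

#2 →J1  (Se1: effort source, stroke at far end)
#0 →I1  (J1: bond 2 brought effort, rest push out)
#1 →R1  (J1 effort already set via bond 2)
#3 →I2  (common-e at J1 fixed by 2)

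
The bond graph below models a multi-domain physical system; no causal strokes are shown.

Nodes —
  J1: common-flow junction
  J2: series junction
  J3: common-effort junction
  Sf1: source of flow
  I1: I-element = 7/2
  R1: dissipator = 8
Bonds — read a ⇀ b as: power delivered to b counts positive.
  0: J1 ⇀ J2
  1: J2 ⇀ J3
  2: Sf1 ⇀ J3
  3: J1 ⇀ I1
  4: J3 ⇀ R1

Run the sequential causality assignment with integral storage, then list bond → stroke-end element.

β2 |Sf1  (Sf1: flow source, stroke at near end)
β3 |I1  (prefer integral on I1)
β0 |J1  (J1 flow already set via bond 3)
β1 |J2  (J2: bond 0 brought flow, rest push out)
β4 |J3  (closing 0-jn rule on J3)

#0 →J1
#1 →J2
#2 →Sf1
#3 →I1
#4 →J3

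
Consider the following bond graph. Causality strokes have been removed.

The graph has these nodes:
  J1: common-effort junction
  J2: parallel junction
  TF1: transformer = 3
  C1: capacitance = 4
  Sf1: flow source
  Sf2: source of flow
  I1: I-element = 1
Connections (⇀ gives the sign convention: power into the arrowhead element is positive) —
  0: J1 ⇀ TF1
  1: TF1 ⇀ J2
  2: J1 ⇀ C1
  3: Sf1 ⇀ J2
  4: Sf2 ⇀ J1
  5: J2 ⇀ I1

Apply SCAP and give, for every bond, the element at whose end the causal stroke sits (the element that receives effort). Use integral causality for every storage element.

b0 stroke→TF1
b1 stroke→J2
b2 stroke→J1
b3 stroke→Sf1
b4 stroke→Sf2
b5 stroke→I1

b3 |Sf1  (Sf1 fixes flow; stroke at Sf1)
b4 |Sf2  (Sf2: flow source, stroke at near end)
b2 |J1  (C1: C, integral causality)
b0 |TF1  (J1 effort already set via bond 2)
b1 |J2  (TF1: transformer flips bond 0)
b5 |I1  (common-e at J2 fixed by 1)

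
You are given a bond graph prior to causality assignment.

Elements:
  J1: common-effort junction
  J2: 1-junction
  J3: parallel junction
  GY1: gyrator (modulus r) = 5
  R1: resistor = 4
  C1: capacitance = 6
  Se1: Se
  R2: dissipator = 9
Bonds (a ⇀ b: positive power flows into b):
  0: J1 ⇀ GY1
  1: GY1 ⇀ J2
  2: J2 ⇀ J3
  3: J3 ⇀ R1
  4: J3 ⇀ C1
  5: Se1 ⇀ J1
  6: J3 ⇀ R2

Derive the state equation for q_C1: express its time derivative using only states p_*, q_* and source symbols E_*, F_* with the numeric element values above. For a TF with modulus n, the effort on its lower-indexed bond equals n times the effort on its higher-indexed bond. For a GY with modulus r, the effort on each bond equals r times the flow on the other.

b5 →J1  (Se1 (Se) sets effort on bond)
b0 →GY1  (J1: bond 5 brought effort, rest push out)
b1 →GY1  (GY1: gyrator matches bond 0)
b2 →J2  (J2: bond 1 brought flow, rest push out)
b4 →J3  (C1 integral (e out))
b3 →R1  (J3: bond 4 brought effort, rest push out)
b6 →R2  (J3: bond 4 brought effort, rest push out)

dq_C1/dt = E_Se1/5 - 13*q_C1/216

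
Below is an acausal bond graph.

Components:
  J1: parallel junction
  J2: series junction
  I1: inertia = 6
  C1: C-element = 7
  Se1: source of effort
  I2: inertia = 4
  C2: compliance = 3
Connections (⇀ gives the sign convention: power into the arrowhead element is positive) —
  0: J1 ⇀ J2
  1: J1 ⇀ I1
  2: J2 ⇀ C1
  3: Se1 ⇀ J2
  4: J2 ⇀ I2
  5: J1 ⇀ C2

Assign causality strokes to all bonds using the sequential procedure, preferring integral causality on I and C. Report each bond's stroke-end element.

bond 0 →J2
bond 1 →I1
bond 2 →J2
bond 3 →J2
bond 4 →I2
bond 5 →J1

bond 3 →J2  (source Se1 imposes e)
bond 1 →I1  (prefer integral on I1)
bond 2 →J2  (prefer integral on C1)
bond 4 →I2  (I2: I, integral causality)
bond 0 →J2  (common-f at J2 fixed by 4)
bond 5 →J1  (J1 needs exactly one e-in)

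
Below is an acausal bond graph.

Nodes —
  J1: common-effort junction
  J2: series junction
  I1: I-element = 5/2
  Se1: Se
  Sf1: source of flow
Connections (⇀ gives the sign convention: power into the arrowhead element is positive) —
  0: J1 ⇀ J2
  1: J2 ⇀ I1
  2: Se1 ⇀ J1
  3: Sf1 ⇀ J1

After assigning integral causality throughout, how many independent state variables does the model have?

β2 |J1  (Se1 (Se) sets effort on bond)
β3 |Sf1  (Sf1: flow source, stroke at near end)
β0 |J2  (0-jn J1 has e-setter on 2)
β1 |I1  (closing 1-jn rule on J2)

1  (I1 all integral)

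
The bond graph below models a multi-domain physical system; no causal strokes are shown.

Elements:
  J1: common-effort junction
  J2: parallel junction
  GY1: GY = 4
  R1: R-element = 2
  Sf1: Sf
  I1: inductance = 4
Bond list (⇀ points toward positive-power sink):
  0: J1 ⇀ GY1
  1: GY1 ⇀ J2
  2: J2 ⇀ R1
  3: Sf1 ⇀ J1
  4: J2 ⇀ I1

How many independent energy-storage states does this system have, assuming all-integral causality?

bond 3 stroke at Sf1  (source Sf1 imposes f)
bond 0 stroke at J1  (J1: last free bond brings effort in)
bond 1 stroke at J2  (GY1 both-in/both-out from 0)
bond 2 stroke at R1  (common-e at J2 fixed by 1)
bond 4 stroke at I1  (0-jn J2 has e-setter on 1)

1  (I1 all integral)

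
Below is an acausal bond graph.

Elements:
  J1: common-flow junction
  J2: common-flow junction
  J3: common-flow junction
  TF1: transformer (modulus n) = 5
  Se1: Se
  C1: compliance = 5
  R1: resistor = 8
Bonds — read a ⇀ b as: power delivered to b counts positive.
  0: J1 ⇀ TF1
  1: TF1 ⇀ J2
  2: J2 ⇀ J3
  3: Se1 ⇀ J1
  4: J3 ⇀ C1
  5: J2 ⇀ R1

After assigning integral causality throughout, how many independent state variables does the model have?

1  (C1 all integral)

β3 |J1  (Se1 (Se) sets effort on bond)
β0 |TF1  (J1: last free bond brings flow in)
β1 |J2  (TF1 one-in-one-out from 0)
β4 |J3  (prefer integral on C1)
β2 |J2  (J3: last free bond brings flow in)
β5 |R1  (J2: last free bond brings flow in)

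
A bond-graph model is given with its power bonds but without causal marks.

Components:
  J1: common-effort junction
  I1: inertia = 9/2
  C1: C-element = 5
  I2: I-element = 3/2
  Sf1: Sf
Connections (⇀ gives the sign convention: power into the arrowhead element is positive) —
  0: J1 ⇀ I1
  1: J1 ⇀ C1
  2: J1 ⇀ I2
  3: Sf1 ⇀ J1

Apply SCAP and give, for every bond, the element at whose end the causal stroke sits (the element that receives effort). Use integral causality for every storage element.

#3 →Sf1  (Sf1 (Sf) sets flow on bond)
#0 →I1  (prefer integral on I1)
#1 →J1  (C1 integral (e out))
#2 →I2  (J1 effort already set via bond 1)

β0 →I1
β1 →J1
β2 →I2
β3 →Sf1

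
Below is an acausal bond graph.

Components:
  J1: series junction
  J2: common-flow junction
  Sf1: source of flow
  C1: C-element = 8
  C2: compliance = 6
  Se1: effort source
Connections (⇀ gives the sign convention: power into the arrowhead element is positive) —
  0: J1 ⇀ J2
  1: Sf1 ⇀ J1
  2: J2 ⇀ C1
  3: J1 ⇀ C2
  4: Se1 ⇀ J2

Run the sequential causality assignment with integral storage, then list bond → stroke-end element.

#0 stroke at J1
#1 stroke at Sf1
#2 stroke at J2
#3 stroke at J1
#4 stroke at J2

bond 1 |Sf1  (Sf1 fixes flow; stroke at Sf1)
bond 4 |J2  (source Se1 imposes e)
bond 0 |J1  (common-f at J1 fixed by 1)
bond 3 |J1  (1-jn J1 has f-setter on 1)
bond 2 |J2  (1-jn J2 has f-setter on 0)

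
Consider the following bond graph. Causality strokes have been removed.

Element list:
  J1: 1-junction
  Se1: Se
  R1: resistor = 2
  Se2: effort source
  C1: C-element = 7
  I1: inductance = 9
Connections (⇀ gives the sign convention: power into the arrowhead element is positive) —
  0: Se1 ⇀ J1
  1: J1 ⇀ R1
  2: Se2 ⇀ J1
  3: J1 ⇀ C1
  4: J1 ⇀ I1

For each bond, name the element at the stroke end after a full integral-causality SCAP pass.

b0 |J1  (Se1 fixes effort; stroke away)
b2 |J1  (source Se2 imposes e)
b3 |J1  (C1 outputs effort q/C1)
b4 |I1  (I1 integral (f out))
b1 |J1  (J1: bond 4 brought flow, rest push out)

#0 →J1
#1 →J1
#2 →J1
#3 →J1
#4 →I1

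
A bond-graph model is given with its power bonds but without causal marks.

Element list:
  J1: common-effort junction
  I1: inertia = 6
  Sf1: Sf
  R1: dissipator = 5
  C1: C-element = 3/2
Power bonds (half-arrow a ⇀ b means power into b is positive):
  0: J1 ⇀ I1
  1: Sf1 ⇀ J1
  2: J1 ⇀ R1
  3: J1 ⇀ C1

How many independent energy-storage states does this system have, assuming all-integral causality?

bond 1 |Sf1  (Sf1 (Sf) sets flow on bond)
bond 0 |I1  (prefer integral on I1)
bond 3 |J1  (C1: C, integral causality)
bond 2 |R1  (0-jn J1 has e-setter on 3)

2  (C1, I1 all integral)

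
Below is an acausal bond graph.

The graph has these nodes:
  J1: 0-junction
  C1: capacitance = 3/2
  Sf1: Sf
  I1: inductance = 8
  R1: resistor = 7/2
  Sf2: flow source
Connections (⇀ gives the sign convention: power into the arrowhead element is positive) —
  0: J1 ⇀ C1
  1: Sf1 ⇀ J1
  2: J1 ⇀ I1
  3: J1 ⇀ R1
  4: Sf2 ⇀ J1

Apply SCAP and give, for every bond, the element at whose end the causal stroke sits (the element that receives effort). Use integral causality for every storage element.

#0 stroke→J1
#1 stroke→Sf1
#2 stroke→I1
#3 stroke→R1
#4 stroke→Sf2

b1 |Sf1  (source Sf1 imposes f)
b4 |Sf2  (Sf2: flow source, stroke at near end)
b0 |J1  (prefer integral on C1)
b2 |I1  (J1: bond 0 brought effort, rest push out)
b3 |R1  (J1 effort already set via bond 0)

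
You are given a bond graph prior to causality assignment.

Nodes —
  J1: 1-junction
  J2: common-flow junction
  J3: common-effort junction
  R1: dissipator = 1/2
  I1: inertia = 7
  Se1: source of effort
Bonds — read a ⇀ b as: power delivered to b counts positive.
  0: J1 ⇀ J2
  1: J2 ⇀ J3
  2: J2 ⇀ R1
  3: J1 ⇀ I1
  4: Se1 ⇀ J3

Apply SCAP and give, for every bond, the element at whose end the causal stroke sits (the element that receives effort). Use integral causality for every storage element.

b0 →J1
b1 →J2
b2 →J2
b3 →I1
b4 →J3

β4 stroke at J3  (Se1: effort source, stroke at far end)
β1 stroke at J2  (0-jn J3 has e-setter on 4)
β3 stroke at I1  (I1 outputs flow p/I1)
β0 stroke at J1  (J1: bond 3 brought flow, rest push out)
β2 stroke at J2  (J2: bond 0 brought flow, rest push out)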